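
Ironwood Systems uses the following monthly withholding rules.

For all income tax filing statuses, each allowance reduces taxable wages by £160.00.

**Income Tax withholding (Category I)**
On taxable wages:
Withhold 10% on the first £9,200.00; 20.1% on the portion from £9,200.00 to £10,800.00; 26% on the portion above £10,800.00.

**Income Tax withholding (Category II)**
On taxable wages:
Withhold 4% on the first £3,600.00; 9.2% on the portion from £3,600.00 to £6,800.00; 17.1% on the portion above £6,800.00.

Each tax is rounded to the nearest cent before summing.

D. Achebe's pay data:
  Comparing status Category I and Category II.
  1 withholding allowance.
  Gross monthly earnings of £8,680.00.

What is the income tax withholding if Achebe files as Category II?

£732.52

Income Tax (Category II): taxable = £8,680.00 − 1×£160.00 = £8,520.00
  £438.40 + 17.1% × (£8,520.00 − £6,800.00) = £438.40 + 17.1% × £1,720.00 = £732.52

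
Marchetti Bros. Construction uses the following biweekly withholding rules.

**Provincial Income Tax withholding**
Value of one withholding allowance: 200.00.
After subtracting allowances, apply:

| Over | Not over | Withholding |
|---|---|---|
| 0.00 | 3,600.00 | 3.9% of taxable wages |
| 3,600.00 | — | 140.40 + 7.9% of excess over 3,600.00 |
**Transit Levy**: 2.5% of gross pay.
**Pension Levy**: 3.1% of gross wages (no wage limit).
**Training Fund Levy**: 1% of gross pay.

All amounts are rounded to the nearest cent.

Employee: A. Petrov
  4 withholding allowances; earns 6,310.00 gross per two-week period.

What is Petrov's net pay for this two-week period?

Provincial Income Tax: taxable = 6,310.00 − 4×200.00 = 5,510.00
  140.40 + 7.9% × (5,510.00 − 3,600.00) = 140.40 + 7.9% × 1,910.00 = 291.29
Transit Levy: 2.5% × 6,310.00 = 157.75
Pension Levy: 3.1% × 6,310.00 = 195.61
Training Fund Levy: 1% × 6,310.00 = 63.10
Total withheld: 291.29 + 157.75 + 195.61 + 63.10 = 707.75
Net pay: 6,310.00 − 707.75 = 5,602.25

5,602.25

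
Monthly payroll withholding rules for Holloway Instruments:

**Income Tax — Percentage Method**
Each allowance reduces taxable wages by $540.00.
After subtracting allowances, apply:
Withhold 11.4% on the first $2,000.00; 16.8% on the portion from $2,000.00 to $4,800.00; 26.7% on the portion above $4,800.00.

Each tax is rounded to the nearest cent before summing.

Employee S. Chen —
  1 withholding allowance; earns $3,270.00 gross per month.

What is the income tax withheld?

Income Tax: taxable = $3,270.00 − 1×$540.00 = $2,730.00
  $228.00 + 16.8% × ($2,730.00 − $2,000.00) = $228.00 + 16.8% × $730.00 = $350.64

$350.64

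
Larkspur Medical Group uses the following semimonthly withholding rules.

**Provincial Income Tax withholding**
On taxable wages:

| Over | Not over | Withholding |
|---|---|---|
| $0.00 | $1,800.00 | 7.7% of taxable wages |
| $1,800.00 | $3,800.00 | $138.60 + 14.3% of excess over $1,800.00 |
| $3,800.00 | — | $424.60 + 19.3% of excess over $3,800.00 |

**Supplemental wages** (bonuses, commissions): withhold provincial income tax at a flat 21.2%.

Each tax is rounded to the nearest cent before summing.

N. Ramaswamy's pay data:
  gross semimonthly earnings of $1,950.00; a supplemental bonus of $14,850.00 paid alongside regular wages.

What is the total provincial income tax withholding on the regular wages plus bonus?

$3,308.25

Provincial Income Tax: taxable = $1,950.00
  $138.60 + 14.3% × ($1,950.00 − $1,800.00) = $138.60 + 14.3% × $150.00 = $160.05
Supplemental (21.2% flat on bonus): 21.2% × $14,850.00 = $3,148.20
Total provincial income tax: $160.05 + $3,148.20 = $3,308.25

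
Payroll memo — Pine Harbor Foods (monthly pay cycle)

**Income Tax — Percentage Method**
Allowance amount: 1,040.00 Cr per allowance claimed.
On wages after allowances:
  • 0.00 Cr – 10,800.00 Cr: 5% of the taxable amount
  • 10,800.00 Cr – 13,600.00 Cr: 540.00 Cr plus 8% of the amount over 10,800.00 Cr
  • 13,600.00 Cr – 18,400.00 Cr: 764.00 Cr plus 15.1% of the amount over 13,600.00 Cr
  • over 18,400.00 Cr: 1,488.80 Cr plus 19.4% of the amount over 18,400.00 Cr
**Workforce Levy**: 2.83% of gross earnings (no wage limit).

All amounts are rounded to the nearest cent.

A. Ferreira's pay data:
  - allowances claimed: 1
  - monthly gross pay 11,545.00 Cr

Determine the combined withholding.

851.97 Cr

Income Tax: taxable = 11,545.00 Cr − 1×1,040.00 Cr = 10,505.00 Cr
  5% × 10,505.00 Cr = 525.25 Cr
Workforce Levy: 2.83% × 11,545.00 Cr = 326.72 Cr
Total: 525.25 Cr + 326.72 Cr = 851.97 Cr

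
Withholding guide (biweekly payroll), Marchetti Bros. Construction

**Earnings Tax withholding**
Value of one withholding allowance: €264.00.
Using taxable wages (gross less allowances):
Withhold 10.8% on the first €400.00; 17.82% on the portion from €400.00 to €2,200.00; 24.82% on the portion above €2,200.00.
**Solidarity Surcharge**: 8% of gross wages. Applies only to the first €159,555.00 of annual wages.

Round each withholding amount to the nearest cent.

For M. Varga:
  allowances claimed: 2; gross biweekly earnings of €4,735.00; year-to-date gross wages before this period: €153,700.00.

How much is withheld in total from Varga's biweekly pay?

€1,240.90

Earnings Tax: taxable = €4,735.00 − 2×€264.00 = €4,207.00
  €363.96 + 24.82% × (€4,207.00 − €2,200.00) = €363.96 + 24.82% × €2,007.00 = €862.10
Solidarity Surcharge: 8% × €4,735.00 = €378.80
Total: €862.10 + €378.80 = €1,240.90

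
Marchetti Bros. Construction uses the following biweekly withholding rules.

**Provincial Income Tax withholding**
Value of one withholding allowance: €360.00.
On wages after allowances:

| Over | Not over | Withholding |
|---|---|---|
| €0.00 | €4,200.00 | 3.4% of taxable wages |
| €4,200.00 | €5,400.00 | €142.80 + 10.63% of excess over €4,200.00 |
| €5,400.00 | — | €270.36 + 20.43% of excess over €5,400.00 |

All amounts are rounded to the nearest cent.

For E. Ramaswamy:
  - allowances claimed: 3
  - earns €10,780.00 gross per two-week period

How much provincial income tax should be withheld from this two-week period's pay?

€1,148.85

Provincial Income Tax: taxable = €10,780.00 − 3×€360.00 = €9,700.00
  €270.36 + 20.43% × (€9,700.00 − €5,400.00) = €270.36 + 20.43% × €4,300.00 = €1,148.85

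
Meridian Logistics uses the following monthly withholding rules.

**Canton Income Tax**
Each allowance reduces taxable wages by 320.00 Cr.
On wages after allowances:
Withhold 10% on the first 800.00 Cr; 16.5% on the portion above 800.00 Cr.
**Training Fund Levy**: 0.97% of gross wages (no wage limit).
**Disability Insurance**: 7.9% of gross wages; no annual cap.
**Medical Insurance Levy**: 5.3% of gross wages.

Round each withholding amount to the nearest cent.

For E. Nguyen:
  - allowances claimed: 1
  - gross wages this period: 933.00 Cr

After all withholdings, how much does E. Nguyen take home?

Canton Income Tax: taxable = 933.00 Cr − 1×320.00 Cr = 613.00 Cr
  10% × 613.00 Cr = 61.30 Cr
Training Fund Levy: 0.97% × 933.00 Cr = 9.05 Cr
Disability Insurance: 7.9% × 933.00 Cr = 73.71 Cr
Medical Insurance Levy: 5.3% × 933.00 Cr = 49.45 Cr
Total withheld: 61.30 Cr + 9.05 Cr + 73.71 Cr + 49.45 Cr = 193.51 Cr
Net pay: 933.00 Cr − 193.51 Cr = 739.49 Cr

739.49 Cr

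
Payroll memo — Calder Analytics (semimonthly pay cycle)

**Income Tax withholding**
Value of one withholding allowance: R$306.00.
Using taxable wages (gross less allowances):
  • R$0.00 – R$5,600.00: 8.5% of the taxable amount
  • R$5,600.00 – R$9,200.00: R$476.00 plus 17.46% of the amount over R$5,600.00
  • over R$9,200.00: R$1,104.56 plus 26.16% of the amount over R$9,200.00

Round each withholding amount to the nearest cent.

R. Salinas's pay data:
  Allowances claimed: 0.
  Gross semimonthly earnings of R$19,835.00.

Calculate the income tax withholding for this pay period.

R$3,886.68

Income Tax: taxable = R$19,835.00
  R$1,104.56 + 26.16% × (R$19,835.00 − R$9,200.00) = R$1,104.56 + 26.16% × R$10,635.00 = R$3,886.68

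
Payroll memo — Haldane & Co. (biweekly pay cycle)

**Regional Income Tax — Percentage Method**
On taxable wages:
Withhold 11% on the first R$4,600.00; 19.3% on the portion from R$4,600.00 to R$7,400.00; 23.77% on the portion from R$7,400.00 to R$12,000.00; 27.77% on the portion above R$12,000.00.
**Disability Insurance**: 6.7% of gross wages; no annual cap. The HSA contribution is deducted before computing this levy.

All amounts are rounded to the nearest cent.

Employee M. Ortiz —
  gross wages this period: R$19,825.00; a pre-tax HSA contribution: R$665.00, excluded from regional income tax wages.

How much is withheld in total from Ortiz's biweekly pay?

R$5,411.87

Regional Income Tax: taxable = R$19,825.00 − R$665.00 = R$19,160.00
  R$2,139.82 + 27.77% × (R$19,160.00 − R$12,000.00) = R$2,139.82 + 27.77% × R$7,160.00 = R$4,128.15
Disability Insurance: 6.7% × R$19,160.00 = R$1,283.72
Total: R$4,128.15 + R$1,283.72 = R$5,411.87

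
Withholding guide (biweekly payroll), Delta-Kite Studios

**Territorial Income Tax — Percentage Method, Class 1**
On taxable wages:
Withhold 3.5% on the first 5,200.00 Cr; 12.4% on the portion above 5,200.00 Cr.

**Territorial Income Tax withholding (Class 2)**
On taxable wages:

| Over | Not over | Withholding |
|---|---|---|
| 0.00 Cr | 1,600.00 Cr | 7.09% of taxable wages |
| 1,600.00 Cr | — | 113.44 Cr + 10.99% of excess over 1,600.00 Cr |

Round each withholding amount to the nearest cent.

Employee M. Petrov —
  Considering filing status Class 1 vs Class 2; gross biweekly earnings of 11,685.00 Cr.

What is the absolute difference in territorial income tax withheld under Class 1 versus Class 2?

Territorial Income Tax (Class 1): taxable = 11,685.00 Cr
  182.00 Cr + 12.4% × (11,685.00 Cr − 5,200.00 Cr) = 182.00 Cr + 12.4% × 6,485.00 Cr = 986.14 Cr
Territorial Income Tax (Class 2): taxable = 11,685.00 Cr
  113.44 Cr + 10.99% × (11,685.00 Cr − 1,600.00 Cr) = 113.44 Cr + 10.99% × 10,085.00 Cr = 1,221.78 Cr
Difference: |986.14 Cr − 1,221.78 Cr| = 235.64 Cr (higher under Class 2)

235.64 Cr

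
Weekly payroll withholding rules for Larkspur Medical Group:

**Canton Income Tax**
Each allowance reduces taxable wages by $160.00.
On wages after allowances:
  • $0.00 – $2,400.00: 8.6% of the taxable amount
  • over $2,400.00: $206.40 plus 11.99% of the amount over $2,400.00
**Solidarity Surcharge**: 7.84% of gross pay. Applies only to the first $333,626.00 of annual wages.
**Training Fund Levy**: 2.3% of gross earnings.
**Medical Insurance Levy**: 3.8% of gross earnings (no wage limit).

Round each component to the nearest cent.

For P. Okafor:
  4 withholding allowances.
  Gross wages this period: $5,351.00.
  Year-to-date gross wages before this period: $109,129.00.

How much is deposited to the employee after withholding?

Canton Income Tax: taxable = $5,351.00 − 4×$160.00 = $4,711.00
  $206.40 + 11.99% × ($4,711.00 − $2,400.00) = $206.40 + 11.99% × $2,311.00 = $483.49
Solidarity Surcharge: 7.84% × $5,351.00 = $419.52
Training Fund Levy: 2.3% × $5,351.00 = $123.07
Medical Insurance Levy: 3.8% × $5,351.00 = $203.34
Total withheld: $483.49 + $419.52 + $123.07 + $203.34 = $1,229.42
Net pay: $5,351.00 − $1,229.42 = $4,121.58

$4,121.58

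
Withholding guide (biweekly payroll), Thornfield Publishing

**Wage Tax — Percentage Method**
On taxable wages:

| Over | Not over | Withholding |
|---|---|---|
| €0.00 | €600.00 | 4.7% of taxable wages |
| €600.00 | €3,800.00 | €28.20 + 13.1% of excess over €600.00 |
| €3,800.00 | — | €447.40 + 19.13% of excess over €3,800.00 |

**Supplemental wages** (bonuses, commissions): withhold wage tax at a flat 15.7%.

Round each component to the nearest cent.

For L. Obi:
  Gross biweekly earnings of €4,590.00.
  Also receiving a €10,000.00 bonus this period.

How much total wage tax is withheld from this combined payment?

€2,168.53

Wage Tax: taxable = €4,590.00
  €447.40 + 19.13% × (€4,590.00 − €3,800.00) = €447.40 + 19.13% × €790.00 = €598.53
Supplemental (15.7% flat on bonus): 15.7% × €10,000.00 = €1,570.00
Total wage tax: €598.53 + €1,570.00 = €2,168.53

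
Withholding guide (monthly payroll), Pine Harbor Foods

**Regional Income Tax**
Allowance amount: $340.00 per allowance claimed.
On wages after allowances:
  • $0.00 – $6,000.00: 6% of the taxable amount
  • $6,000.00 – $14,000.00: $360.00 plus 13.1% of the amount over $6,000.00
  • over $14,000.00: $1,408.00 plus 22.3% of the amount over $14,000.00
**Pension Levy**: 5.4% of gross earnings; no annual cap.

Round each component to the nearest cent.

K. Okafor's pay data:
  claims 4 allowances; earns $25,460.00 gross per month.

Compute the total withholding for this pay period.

$5,035.14

Regional Income Tax: taxable = $25,460.00 − 4×$340.00 = $24,100.00
  $1,408.00 + 22.3% × ($24,100.00 − $14,000.00) = $1,408.00 + 22.3% × $10,100.00 = $3,660.30
Pension Levy: 5.4% × $25,460.00 = $1,374.84
Total: $3,660.30 + $1,374.84 = $5,035.14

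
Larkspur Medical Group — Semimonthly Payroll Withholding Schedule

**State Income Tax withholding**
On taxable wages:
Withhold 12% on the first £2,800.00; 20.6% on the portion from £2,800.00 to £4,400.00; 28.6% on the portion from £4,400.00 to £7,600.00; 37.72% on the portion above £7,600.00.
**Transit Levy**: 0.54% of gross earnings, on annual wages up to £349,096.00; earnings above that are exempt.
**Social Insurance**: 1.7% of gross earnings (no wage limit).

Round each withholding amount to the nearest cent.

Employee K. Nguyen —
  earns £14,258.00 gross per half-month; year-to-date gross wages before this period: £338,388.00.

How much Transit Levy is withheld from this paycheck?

£57.82

Transit Levy: cap £349,096.00 − YTD £338,388.00 = £10,708.00 subject; 0.54% × £10,708.00 = £57.82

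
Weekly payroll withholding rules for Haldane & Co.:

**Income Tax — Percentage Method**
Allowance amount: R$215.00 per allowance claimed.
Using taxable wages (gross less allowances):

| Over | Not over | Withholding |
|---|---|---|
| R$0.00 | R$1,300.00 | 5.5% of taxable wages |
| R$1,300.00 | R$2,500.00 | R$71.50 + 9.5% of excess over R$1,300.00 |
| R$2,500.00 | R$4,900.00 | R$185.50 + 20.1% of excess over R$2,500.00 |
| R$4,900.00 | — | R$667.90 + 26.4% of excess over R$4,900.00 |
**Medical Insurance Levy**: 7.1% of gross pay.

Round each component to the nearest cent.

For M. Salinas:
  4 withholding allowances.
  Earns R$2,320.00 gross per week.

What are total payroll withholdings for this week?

R$251.42

Income Tax: taxable = R$2,320.00 − 4×R$215.00 = R$1,460.00
  R$71.50 + 9.5% × (R$1,460.00 − R$1,300.00) = R$71.50 + 9.5% × R$160.00 = R$86.70
Medical Insurance Levy: 7.1% × R$2,320.00 = R$164.72
Total: R$86.70 + R$164.72 = R$251.42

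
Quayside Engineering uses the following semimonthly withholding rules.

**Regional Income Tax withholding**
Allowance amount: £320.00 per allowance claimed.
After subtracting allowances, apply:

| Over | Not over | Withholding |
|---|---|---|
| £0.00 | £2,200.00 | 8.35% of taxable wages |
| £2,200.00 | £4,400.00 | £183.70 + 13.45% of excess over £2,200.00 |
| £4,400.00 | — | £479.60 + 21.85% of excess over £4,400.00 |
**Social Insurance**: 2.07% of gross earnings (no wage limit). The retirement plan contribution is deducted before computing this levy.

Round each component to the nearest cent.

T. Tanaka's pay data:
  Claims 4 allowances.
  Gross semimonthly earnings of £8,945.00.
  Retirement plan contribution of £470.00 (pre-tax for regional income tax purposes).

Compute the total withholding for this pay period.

Regional Income Tax: taxable = £8,945.00 − £470.00 − 4×£320.00 = £7,195.00
  £479.60 + 21.85% × (£7,195.00 − £4,400.00) = £479.60 + 21.85% × £2,795.00 = £1,090.31
Social Insurance: 2.07% × £8,475.00 = £175.43
Total: £1,090.31 + £175.43 = £1,265.74

£1,265.74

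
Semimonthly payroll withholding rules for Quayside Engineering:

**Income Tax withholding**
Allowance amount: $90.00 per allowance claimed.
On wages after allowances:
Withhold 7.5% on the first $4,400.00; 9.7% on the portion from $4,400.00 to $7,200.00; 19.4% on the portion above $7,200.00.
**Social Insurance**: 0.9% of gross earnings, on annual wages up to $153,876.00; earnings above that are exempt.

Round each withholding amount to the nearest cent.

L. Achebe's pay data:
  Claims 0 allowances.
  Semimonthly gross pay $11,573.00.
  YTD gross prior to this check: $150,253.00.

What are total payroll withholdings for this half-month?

$1,482.57

Income Tax: taxable = $11,573.00
  $601.60 + 19.4% × ($11,573.00 − $7,200.00) = $601.60 + 19.4% × $4,373.00 = $1,449.96
Social Insurance: cap $153,876.00 − YTD $150,253.00 = $3,623.00 subject; 0.9% × $3,623.00 = $32.61
Total: $1,449.96 + $32.61 = $1,482.57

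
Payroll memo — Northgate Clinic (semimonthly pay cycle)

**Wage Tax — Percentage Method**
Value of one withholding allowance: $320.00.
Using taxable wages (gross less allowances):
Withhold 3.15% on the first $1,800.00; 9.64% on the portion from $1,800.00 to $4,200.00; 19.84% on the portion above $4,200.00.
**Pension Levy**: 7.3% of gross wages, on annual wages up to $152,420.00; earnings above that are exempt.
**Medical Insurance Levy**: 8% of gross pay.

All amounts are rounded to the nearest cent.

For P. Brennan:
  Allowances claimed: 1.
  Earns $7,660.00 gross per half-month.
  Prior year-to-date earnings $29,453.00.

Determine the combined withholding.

$2,083.02

Wage Tax: taxable = $7,660.00 − 1×$320.00 = $7,340.00
  $288.06 + 19.84% × ($7,340.00 − $4,200.00) = $288.06 + 19.84% × $3,140.00 = $911.04
Pension Levy: 7.3% × $7,660.00 = $559.18
Medical Insurance Levy: 8% × $7,660.00 = $612.80
Total: $911.04 + $559.18 + $612.80 = $2,083.02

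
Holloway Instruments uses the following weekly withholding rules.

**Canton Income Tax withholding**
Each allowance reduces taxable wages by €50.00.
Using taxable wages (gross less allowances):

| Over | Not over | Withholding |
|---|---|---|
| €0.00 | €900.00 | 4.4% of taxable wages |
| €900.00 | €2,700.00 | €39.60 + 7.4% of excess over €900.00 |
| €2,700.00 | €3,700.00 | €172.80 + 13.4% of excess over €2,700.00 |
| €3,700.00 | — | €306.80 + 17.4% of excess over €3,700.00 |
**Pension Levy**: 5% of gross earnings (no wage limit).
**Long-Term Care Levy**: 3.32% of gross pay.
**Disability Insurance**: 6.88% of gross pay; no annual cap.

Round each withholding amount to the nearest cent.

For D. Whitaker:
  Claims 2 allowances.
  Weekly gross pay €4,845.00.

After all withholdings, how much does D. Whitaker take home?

€3,619.93

Canton Income Tax: taxable = €4,845.00 − 2×€50.00 = €4,745.00
  €306.80 + 17.4% × (€4,745.00 − €3,700.00) = €306.80 + 17.4% × €1,045.00 = €488.63
Pension Levy: 5% × €4,845.00 = €242.25
Long-Term Care Levy: 3.32% × €4,845.00 = €160.85
Disability Insurance: 6.88% × €4,845.00 = €333.34
Total withheld: €488.63 + €242.25 + €160.85 + €333.34 = €1,225.07
Net pay: €4,845.00 − €1,225.07 = €3,619.93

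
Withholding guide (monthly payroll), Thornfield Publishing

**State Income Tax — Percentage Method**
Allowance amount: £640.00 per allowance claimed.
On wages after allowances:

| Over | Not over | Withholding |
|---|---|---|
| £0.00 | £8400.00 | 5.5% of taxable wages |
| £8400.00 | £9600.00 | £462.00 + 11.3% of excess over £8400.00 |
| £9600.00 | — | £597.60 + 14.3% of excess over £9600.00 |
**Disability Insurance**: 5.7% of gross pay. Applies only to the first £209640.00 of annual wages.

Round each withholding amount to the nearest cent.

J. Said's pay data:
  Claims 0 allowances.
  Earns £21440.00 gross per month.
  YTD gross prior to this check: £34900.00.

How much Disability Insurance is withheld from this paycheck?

Disability Insurance: 5.7% × £21440.00 = £1222.08

£1222.08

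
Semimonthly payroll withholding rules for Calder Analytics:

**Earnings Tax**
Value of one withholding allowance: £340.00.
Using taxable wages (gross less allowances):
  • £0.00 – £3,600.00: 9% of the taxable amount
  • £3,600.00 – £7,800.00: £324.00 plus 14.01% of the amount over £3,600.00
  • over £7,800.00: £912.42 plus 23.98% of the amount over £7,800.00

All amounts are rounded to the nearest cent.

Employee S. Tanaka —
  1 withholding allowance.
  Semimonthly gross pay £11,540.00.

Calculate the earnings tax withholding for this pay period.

£1,727.74

Earnings Tax: taxable = £11,540.00 − 1×£340.00 = £11,200.00
  £912.42 + 23.98% × (£11,200.00 − £7,800.00) = £912.42 + 23.98% × £3,400.00 = £1,727.74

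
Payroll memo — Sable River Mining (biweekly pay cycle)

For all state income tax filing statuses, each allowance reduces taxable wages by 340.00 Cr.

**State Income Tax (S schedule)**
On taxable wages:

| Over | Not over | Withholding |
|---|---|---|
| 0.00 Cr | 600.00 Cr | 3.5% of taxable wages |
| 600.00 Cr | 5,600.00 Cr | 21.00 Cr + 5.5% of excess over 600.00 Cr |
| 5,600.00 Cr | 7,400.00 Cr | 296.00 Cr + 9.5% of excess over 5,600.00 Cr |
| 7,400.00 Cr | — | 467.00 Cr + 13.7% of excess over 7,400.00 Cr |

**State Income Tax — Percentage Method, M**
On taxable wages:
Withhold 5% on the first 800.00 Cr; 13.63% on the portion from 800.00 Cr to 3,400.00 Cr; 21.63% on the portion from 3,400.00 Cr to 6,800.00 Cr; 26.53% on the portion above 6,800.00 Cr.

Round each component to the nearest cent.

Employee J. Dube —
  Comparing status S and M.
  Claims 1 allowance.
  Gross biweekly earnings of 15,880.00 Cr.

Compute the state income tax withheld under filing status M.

State Income Tax (M): taxable = 15,880.00 Cr − 1×340.00 Cr = 15,540.00 Cr
  1,129.80 Cr + 26.53% × (15,540.00 Cr − 6,800.00 Cr) = 1,129.80 Cr + 26.53% × 8,740.00 Cr = 3,448.52 Cr

3,448.52 Cr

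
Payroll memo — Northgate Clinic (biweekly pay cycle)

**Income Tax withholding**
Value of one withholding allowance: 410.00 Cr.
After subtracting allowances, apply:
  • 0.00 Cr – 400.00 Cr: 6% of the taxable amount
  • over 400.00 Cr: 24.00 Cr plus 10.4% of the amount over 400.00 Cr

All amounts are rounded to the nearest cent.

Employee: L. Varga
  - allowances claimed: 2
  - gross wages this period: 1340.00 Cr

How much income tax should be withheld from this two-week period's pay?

Income Tax: taxable = 1340.00 Cr − 2×410.00 Cr = 520.00 Cr
  24.00 Cr + 10.4% × (520.00 Cr − 400.00 Cr) = 24.00 Cr + 10.4% × 120.00 Cr = 36.48 Cr

36.48 Cr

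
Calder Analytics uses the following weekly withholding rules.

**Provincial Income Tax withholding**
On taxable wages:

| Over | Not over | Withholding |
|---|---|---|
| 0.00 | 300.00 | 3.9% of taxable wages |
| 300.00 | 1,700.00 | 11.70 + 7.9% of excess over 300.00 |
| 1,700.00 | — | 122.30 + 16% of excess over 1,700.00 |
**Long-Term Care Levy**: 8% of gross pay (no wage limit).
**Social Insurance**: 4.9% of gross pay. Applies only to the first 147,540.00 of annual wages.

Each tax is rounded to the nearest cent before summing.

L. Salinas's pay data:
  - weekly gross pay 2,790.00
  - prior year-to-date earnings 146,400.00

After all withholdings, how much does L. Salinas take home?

2,214.24

Provincial Income Tax: taxable = 2,790.00
  122.30 + 16% × (2,790.00 − 1,700.00) = 122.30 + 16% × 1,090.00 = 296.70
Long-Term Care Levy: 8% × 2,790.00 = 223.20
Social Insurance: cap 147,540.00 − YTD 146,400.00 = 1,140.00 subject; 4.9% × 1,140.00 = 55.86
Total withheld: 296.70 + 223.20 + 55.86 = 575.76
Net pay: 2,790.00 − 575.76 = 2,214.24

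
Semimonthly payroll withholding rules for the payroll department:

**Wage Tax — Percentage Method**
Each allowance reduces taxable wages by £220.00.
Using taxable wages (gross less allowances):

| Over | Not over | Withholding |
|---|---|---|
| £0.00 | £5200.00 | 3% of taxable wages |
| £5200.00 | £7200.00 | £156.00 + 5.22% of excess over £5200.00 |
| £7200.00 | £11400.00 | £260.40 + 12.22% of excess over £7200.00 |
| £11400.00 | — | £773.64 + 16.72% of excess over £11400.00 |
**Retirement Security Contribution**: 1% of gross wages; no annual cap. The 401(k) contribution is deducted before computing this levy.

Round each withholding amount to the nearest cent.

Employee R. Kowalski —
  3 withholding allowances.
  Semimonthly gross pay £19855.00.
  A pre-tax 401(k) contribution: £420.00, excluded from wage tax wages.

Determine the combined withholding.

Wage Tax: taxable = £19855.00 − £420.00 − 3×£220.00 = £18775.00
  £773.64 + 16.72% × (£18775.00 − £11400.00) = £773.64 + 16.72% × £7375.00 = £2006.74
Retirement Security Contribution: 1% × £19435.00 = £194.35
Total: £2006.74 + £194.35 = £2201.09

£2201.09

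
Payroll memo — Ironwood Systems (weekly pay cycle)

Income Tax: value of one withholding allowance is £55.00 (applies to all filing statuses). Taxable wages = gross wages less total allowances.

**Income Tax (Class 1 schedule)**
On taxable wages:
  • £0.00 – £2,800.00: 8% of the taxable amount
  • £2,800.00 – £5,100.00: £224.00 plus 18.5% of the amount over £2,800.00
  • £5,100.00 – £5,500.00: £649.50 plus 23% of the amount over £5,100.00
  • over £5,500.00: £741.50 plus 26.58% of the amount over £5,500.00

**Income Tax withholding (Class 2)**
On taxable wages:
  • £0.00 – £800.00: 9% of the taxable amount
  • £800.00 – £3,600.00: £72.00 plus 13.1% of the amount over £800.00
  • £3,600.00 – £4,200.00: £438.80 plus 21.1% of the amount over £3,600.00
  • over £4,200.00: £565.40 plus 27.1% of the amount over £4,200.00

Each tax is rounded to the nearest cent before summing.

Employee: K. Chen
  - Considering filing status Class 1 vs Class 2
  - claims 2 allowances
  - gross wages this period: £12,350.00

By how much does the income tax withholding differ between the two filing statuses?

£211.25

Income Tax (Class 1): taxable = £12,350.00 − 2×£55.00 = £12,240.00
  £741.50 + 26.58% × (£12,240.00 − £5,500.00) = £741.50 + 26.58% × £6,740.00 = £2,532.99
Income Tax (Class 2): taxable = £12,350.00 − 2×£55.00 = £12,240.00
  £565.40 + 27.1% × (£12,240.00 − £4,200.00) = £565.40 + 27.1% × £8,040.00 = £2,744.24
Difference: |£2,532.99 − £2,744.24| = £211.25 (higher under Class 2)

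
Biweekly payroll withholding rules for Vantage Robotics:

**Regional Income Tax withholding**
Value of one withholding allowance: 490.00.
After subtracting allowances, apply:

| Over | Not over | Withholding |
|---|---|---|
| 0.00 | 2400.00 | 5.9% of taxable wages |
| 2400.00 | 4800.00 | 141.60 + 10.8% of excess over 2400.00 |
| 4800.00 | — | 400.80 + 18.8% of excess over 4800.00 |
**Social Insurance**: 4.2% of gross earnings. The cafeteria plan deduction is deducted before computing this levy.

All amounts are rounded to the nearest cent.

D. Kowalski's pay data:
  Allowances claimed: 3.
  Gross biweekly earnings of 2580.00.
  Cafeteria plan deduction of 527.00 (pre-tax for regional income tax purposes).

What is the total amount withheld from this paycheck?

Regional Income Tax: taxable = 2580.00 − 527.00 − 3×490.00 = 583.00
  5.9% × 583.00 = 34.40
Social Insurance: 4.2% × 2053.00 = 86.23
Total: 34.40 + 86.23 = 120.63

120.63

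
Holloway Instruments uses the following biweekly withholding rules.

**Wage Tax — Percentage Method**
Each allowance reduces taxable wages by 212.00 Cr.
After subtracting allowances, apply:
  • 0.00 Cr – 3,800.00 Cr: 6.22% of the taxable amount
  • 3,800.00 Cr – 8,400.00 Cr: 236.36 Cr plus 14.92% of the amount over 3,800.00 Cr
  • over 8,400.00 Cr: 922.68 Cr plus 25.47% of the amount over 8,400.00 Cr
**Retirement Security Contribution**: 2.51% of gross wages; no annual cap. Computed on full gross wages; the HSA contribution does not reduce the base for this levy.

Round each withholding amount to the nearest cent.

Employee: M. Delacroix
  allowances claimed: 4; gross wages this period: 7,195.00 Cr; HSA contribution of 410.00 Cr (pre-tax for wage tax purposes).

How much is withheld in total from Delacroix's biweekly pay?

Wage Tax: taxable = 7,195.00 Cr − 410.00 Cr − 4×212.00 Cr = 5,937.00 Cr
  236.36 Cr + 14.92% × (5,937.00 Cr − 3,800.00 Cr) = 236.36 Cr + 14.92% × 2,137.00 Cr = 555.20 Cr
Retirement Security Contribution: 2.51% × 7,195.00 Cr = 180.59 Cr
Total: 555.20 Cr + 180.59 Cr = 735.79 Cr

735.79 Cr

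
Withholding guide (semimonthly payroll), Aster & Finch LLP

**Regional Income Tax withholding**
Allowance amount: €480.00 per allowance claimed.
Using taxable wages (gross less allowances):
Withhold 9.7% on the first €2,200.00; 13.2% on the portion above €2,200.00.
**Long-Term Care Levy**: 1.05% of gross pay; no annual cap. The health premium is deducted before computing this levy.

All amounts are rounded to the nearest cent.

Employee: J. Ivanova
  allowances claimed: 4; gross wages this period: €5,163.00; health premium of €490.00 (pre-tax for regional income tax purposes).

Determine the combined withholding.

€335.47

Regional Income Tax: taxable = €5,163.00 − €490.00 − 4×€480.00 = €2,753.00
  €213.40 + 13.2% × (€2,753.00 − €2,200.00) = €213.40 + 13.2% × €553.00 = €286.40
Long-Term Care Levy: 1.05% × €4,673.00 = €49.07
Total: €286.40 + €49.07 = €335.47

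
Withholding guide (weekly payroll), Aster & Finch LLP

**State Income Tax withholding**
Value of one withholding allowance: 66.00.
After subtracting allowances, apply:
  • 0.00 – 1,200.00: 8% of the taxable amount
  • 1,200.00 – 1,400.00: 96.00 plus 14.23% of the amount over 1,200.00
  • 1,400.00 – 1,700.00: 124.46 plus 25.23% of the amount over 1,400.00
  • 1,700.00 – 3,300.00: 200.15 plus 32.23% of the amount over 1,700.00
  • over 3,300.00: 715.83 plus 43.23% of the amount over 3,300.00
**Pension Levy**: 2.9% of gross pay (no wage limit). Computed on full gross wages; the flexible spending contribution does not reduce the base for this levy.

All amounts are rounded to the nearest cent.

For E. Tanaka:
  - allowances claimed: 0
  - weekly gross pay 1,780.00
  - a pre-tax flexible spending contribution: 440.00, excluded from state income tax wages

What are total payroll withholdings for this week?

167.54

State Income Tax: taxable = 1,780.00 − 440.00 = 1,340.00
  96.00 + 14.23% × (1,340.00 − 1,200.00) = 96.00 + 14.23% × 140.00 = 115.92
Pension Levy: 2.9% × 1,780.00 = 51.62
Total: 115.92 + 51.62 = 167.54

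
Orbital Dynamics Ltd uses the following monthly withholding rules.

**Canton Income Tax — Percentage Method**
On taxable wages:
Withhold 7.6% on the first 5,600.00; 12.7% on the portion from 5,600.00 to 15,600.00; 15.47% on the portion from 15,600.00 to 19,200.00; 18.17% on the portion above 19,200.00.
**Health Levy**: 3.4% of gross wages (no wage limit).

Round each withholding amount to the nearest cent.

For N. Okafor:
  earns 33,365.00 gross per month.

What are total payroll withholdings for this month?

Canton Income Tax: taxable = 33,365.00
  2,252.52 + 18.17% × (33,365.00 − 19,200.00) = 2,252.52 + 18.17% × 14,165.00 = 4,826.30
Health Levy: 3.4% × 33,365.00 = 1,134.41
Total: 4,826.30 + 1,134.41 = 5,960.71

5,960.71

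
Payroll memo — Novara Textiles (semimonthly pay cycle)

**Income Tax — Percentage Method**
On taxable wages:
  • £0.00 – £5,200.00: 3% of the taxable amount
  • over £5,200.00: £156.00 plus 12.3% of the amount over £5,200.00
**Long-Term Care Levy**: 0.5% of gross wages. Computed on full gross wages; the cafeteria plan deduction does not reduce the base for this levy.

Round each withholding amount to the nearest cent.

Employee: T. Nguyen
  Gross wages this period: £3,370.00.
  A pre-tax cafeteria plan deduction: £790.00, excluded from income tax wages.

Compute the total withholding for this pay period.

£94.25

Income Tax: taxable = £3,370.00 − £790.00 = £2,580.00
  3% × £2,580.00 = £77.40
Long-Term Care Levy: 0.5% × £3,370.00 = £16.85
Total: £77.40 + £16.85 = £94.25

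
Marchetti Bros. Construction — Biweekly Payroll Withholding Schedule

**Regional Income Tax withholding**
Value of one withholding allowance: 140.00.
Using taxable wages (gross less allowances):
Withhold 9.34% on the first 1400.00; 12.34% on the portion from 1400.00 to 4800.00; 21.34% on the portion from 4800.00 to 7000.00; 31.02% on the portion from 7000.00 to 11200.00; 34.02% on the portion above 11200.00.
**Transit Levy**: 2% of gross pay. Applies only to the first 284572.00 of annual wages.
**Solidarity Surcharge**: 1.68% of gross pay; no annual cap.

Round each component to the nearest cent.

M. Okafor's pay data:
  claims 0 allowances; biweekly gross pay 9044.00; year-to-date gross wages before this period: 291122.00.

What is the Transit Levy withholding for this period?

0.00

Transit Levy: YTD 291122.00 ≥ cap 284572.00 → 0.00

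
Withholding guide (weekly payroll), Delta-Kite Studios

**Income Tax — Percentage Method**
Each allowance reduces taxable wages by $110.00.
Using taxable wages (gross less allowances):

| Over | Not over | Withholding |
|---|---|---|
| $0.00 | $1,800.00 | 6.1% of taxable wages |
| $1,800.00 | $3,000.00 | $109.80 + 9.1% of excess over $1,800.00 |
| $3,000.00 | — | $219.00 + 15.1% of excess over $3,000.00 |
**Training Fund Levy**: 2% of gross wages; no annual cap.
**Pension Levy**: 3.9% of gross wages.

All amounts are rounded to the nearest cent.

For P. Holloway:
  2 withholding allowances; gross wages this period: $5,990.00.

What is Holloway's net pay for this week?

$4,999.32

Income Tax: taxable = $5,990.00 − 2×$110.00 = $5,770.00
  $219.00 + 15.1% × ($5,770.00 − $3,000.00) = $219.00 + 15.1% × $2,770.00 = $637.27
Training Fund Levy: 2% × $5,990.00 = $119.80
Pension Levy: 3.9% × $5,990.00 = $233.61
Total withheld: $637.27 + $119.80 + $233.61 = $990.68
Net pay: $5,990.00 − $990.68 = $4,999.32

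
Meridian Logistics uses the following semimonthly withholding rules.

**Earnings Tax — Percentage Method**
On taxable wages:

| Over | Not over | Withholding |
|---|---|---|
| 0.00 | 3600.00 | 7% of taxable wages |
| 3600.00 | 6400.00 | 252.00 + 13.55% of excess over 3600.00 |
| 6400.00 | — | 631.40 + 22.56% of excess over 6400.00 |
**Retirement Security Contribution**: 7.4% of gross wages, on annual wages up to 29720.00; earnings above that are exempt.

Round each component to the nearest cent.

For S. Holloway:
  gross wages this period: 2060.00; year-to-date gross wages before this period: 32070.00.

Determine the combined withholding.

Earnings Tax: taxable = 2060.00
  7% × 2060.00 = 144.20
Retirement Security Contribution: YTD 32070.00 ≥ cap 29720.00 → 0.00
Total: 144.20 + 0.00 = 144.20

144.20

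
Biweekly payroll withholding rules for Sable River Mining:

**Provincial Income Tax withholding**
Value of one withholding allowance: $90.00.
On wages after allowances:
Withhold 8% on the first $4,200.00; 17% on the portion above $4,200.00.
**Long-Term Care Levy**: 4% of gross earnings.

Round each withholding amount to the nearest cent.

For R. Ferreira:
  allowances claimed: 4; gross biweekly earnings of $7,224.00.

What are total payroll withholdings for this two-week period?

$1,077.84

Provincial Income Tax: taxable = $7,224.00 − 4×$90.00 = $6,864.00
  $336.00 + 17% × ($6,864.00 − $4,200.00) = $336.00 + 17% × $2,664.00 = $788.88
Long-Term Care Levy: 4% × $7,224.00 = $288.96
Total: $788.88 + $288.96 = $1,077.84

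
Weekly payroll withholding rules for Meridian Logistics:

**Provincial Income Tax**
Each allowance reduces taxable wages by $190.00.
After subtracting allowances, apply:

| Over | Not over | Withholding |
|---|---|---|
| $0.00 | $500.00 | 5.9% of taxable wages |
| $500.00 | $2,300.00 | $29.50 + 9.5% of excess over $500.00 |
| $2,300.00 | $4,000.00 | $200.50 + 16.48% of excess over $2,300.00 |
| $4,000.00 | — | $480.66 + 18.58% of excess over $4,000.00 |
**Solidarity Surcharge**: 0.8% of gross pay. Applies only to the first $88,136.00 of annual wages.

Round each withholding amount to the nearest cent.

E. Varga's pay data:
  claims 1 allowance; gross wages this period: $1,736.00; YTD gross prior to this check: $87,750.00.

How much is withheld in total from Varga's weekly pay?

Provincial Income Tax: taxable = $1,736.00 − 1×$190.00 = $1,546.00
  $29.50 + 9.5% × ($1,546.00 − $500.00) = $29.50 + 9.5% × $1,046.00 = $128.87
Solidarity Surcharge: cap $88,136.00 − YTD $87,750.00 = $386.00 subject; 0.8% × $386.00 = $3.09
Total: $128.87 + $3.09 = $131.96

$131.96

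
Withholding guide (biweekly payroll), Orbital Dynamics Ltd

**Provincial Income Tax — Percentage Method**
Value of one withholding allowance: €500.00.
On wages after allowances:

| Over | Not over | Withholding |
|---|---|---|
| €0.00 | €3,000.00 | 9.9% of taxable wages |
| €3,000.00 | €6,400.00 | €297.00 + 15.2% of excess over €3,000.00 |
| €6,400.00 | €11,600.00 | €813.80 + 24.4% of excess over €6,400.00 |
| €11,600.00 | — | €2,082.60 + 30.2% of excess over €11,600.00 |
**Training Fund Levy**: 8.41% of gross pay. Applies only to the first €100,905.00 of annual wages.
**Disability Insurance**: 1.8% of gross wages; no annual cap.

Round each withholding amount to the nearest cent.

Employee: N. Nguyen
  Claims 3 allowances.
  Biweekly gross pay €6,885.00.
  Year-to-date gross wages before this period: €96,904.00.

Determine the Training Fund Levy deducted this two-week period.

€336.48

Training Fund Levy: cap €100,905.00 − YTD €96,904.00 = €4,001.00 subject; 8.41% × €4,001.00 = €336.48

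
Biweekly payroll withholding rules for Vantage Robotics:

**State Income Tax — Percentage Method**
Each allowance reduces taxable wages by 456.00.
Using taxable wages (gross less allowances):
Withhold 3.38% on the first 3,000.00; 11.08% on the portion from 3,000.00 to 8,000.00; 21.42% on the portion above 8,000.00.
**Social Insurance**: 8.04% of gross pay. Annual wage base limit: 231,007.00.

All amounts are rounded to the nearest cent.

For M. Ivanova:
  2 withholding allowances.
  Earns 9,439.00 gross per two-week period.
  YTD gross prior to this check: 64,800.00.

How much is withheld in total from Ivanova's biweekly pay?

State Income Tax: taxable = 9,439.00 − 2×456.00 = 8,527.00
  655.40 + 21.42% × (8,527.00 − 8,000.00) = 655.40 + 21.42% × 527.00 = 768.28
Social Insurance: 8.04% × 9,439.00 = 758.90
Total: 768.28 + 758.90 = 1,527.18

1,527.18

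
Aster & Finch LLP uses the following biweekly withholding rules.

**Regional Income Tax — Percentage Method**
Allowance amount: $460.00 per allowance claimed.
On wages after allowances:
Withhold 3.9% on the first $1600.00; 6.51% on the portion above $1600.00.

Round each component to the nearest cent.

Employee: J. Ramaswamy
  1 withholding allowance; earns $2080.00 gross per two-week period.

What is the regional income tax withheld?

$63.70

Regional Income Tax: taxable = $2080.00 − 1×$460.00 = $1620.00
  $62.40 + 6.51% × ($1620.00 − $1600.00) = $62.40 + 6.51% × $20.00 = $63.70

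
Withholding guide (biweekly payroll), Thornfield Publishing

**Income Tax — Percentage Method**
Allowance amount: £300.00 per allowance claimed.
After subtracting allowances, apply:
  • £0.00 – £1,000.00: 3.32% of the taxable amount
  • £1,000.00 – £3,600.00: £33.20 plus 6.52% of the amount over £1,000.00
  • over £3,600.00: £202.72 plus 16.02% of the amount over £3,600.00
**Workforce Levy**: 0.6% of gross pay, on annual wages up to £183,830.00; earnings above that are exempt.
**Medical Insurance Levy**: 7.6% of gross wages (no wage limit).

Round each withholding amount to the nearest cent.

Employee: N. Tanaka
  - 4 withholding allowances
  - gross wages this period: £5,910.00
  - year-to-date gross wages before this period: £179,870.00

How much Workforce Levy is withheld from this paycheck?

£23.76

Workforce Levy: cap £183,830.00 − YTD £179,870.00 = £3,960.00 subject; 0.6% × £3,960.00 = £23.76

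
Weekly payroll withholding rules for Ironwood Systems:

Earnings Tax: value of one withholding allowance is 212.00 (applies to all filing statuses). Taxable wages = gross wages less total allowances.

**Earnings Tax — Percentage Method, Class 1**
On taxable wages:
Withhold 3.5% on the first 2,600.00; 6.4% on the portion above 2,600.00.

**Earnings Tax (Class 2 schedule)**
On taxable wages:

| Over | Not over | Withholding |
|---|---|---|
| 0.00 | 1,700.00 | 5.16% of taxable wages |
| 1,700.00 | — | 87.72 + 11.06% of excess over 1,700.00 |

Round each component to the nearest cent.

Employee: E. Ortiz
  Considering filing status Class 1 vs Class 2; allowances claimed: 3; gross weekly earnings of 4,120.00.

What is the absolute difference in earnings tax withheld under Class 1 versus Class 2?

137.45

Earnings Tax (Class 1): taxable = 4,120.00 − 3×212.00 = 3,484.00
  91.00 + 6.4% × (3,484.00 − 2,600.00) = 91.00 + 6.4% × 884.00 = 147.58
Earnings Tax (Class 2): taxable = 4,120.00 − 3×212.00 = 3,484.00
  87.72 + 11.06% × (3,484.00 − 1,700.00) = 87.72 + 11.06% × 1,784.00 = 285.03
Difference: |147.58 − 285.03| = 137.45 (higher under Class 2)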